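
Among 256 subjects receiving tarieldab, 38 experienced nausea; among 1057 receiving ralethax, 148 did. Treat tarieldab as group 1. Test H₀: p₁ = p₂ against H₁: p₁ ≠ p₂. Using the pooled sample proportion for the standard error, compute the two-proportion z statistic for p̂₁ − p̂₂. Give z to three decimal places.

p̂₁ = 38/256 = 0.14844, p̂₂ = 148/1057 = 0.14002.
Pooled p̂ = (38+148)/(256+1057) = 186/1313 = 0.14166.
SE = √(p̂(1−p̂)(1/n₁+1/n₂)) = √(0.14166·0.85834·0.00485232) = √(0.000590007) = 0.02429.
z = (0.14844 − 0.14002)/0.02429 = 0.00842/0.02429 = 0.347.
Two-sided p-value ≈ 2·Φ(−0.347) = 0.7289.

z = 0.347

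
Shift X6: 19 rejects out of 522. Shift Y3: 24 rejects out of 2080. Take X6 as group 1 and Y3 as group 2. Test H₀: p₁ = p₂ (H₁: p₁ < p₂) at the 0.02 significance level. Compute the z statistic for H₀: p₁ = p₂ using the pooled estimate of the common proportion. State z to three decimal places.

p̂₁ = 19/522 ≈ 0.036398, p̂₂ = 24/2080 ≈ 0.011538.
Pooled p̂ = (19+24)/(522+2080) = 43/2602 = 0.016526.
SE = √(p̂(1−p̂)(1/n₁+1/n₂)) = √(0.016526·0.983474·0.00239648) = √(3.89491e-05) = 0.006241.
z = (0.036398 − 0.011538)/0.006241 = 0.024860/0.006241 = 3.983.
p-value = P(Z < 3.983) ≈ 1.0000, so at α = 0.02 we fail to reject H₀.

z = 3.983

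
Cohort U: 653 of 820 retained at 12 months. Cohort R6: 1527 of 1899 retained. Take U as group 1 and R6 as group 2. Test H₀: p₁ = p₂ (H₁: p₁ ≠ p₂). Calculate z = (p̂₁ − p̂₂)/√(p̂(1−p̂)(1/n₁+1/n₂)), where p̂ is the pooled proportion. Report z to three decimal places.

z = -0.466

p̂₁ = 653/820 ≈ 0.79634, p̂₂ = 1527/1899 ≈ 0.80411.
Pooled p̂ = (653+1527)/(820+1899) = 2180/2719 = 0.80177.
SE = √(p̂(1−p̂)(1/n₁+1/n₂)) = √(0.80177·0.19823·0.00174611) = √(0.000277522) = 0.01666.
z = (0.79634 − 0.80411)/0.01666 = -0.00777/0.01666 = -0.466.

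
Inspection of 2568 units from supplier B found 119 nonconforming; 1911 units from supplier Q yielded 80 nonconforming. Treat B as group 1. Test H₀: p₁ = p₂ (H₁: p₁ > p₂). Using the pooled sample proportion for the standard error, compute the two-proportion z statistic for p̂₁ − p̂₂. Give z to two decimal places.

p̂₁ = 119/2568 = 0.04634, p̂₂ = 80/1911 = 0.04186.
Pooled p̂ = (119+80)/(2568+1911) = 199/4479 = 0.04443.
SE = √(p̂(1−p̂)(1/n₁+1/n₂)) = √(0.04443·0.95557·0.000912694) = √(3.8749e-05) = 0.00622.
z = (0.04634 − 0.04186)/0.00622 = 0.00448/0.00622 = 0.72.

z = 0.72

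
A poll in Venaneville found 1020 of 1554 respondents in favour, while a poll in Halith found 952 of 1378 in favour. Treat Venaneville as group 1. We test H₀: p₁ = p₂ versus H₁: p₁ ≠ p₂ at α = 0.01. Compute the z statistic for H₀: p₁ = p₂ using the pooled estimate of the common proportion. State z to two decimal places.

z = -1.99

p̂₁ = 1020/1554 ≈ 0.65637, p̂₂ = 952/1378 ≈ 0.69086.
Pooled p̂ = (1020+952)/(1554+1378) = 1972/2932 = 0.67258.
SE = √(p̂(1−p̂)(1/n₁+1/n₂)) = √(0.67258·0.32742·0.00136919) = √(0.000301518) = 0.01736.
z = (0.65637 − 0.69086)/0.01736 = -0.03449/0.01736 = -1.99.
Two-sided p-value ≈ 2·Φ(−1.986) = 0.0470, so at α = 0.01 we fail to reject H₀.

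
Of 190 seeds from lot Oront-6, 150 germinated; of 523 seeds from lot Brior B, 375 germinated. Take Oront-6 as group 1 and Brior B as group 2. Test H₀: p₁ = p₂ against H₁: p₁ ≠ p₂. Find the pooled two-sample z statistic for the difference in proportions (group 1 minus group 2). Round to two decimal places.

p̂₁ = 150/190 ≈ 0.7895, p̂₂ = 375/523 ≈ 0.7170.
Pooled p̂ = (150+375)/(190+523) = 525/713 = 0.7363.
SE = √(0.19415 × 0.0071752) = 0.0373.
z = (0.7895 − 0.7170)/0.0373 = 0.0725/0.0373 = 1.94.
p-value = 2·P(Z > 1.941) ≈ 0.0522.

z = 1.94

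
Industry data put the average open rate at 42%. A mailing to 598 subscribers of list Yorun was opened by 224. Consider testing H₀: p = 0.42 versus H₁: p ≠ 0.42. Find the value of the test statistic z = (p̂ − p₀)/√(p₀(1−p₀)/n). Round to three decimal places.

z = -2.250

p̂ = 224/598 ≈ 0.374582.
Standard error under H₀: √(0.42×0.58/598) = 0.020183.
z = (0.374582 − 0.42)/0.020183 = -0.045418/0.020183 = -2.250.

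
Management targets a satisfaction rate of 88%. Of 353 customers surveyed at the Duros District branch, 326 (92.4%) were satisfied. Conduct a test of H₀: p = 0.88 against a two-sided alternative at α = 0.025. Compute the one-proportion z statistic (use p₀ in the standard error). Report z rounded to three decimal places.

z = 2.516

p̂ = 326/353 ≈ 0.923513.
SE = √(p₀(1−p₀)/n) = √(0.1056/353) = 0.017296.
z = (0.923513 − 0.88)/0.017296 = 0.043513/0.017296 = 2.516.
p-value = 2·P(Z > 2.516) ≈ 0.0119; since p < α = 0.025, reject H₀.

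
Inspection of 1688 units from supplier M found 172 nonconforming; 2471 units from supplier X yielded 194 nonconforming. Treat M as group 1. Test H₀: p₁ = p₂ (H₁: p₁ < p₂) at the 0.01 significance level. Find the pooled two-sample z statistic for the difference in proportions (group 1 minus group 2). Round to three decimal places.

p̂₁ = 172/1688 = 0.101896, p̂₂ = 194/2471 = 0.078511.
Pooled p̂ = (172+194)/(1688+2471) = 366/4159 = 0.088002.
SE = √(0.0802576 × 0.000997112) = 0.008946.
z = (0.101896 − 0.078511)/0.008946 = 0.023385/0.008946 = 2.614.
p-value = P(Z < 2.614) ≈ 0.9955. With α = 0.01, fail to reject H₀.

z = 2.614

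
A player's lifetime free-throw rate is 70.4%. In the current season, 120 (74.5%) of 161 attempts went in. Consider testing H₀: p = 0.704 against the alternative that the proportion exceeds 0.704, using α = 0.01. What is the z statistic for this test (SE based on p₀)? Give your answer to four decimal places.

p̂ = 120/161 ≈ 0.745342.
Standard error under H₀: √(0.704×0.296/161) = 0.035977.
z = (0.745342 − 0.704)/0.035977 = 0.041342/0.035977 = 1.1491.
p-value = P(Z > 1.149) ≈ 0.1253. With α = 0.01, fail to reject H₀.

z = 1.1491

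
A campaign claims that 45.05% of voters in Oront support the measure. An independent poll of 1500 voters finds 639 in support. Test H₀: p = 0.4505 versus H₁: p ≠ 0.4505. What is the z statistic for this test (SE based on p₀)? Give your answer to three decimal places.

p̂ = 639/1500 ≈ 0.42600.
Standard error under H₀: √(0.4505×0.5495/1500) = 0.01285.
z = (0.42600 − 0.4505)/0.01285 = -0.02450/0.01285 = -1.907.

z = -1.907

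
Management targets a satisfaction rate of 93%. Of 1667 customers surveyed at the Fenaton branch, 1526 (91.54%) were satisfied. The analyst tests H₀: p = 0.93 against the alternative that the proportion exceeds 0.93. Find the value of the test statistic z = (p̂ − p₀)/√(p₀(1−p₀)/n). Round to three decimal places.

z = -2.334

p̂ = 1526/1667 = 0.915417.
Under H₀, SE = √(0.93·0.07/1667) = √(3.90522e-05) = 0.006249.
z = (0.915417 − 0.93)/0.006249 = -0.014583/0.006249 = -2.334.
p-value = P(Z > -2.334) ≈ 0.9902.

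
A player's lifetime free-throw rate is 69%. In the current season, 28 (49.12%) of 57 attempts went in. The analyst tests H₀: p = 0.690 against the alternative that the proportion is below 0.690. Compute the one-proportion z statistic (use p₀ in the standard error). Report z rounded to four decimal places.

p̂ = 28/57 = 0.491228.
SE = √(p₀(1−p₀)/n) = √(0.2139/57) = 0.061259.
z = (0.491228 − 0.69)/0.061259 = -0.198772/0.061259 = -3.2448.

z = -3.2448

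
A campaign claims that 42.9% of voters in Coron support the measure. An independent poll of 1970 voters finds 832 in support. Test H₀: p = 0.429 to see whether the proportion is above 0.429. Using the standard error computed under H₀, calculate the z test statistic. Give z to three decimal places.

z = -0.598

p̂ = 832/1970 ≈ 0.422335.
Standard error under H₀: √(0.429×0.571/1970) = 0.011151.
z = (0.422335 − 0.429)/0.011151 = -0.006665/0.011151 = -0.598.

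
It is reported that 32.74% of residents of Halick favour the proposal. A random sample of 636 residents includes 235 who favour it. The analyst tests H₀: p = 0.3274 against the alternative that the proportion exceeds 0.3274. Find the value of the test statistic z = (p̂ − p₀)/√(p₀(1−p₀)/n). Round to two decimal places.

p̂ = 235/636 ≈ 0.3695.
Under H₀, SE = √(0.3274·0.6726/636) = √(0.000346241) = 0.0186.
z = (0.3695 − 0.3274)/0.0186 = 0.0421/0.0186 = 2.26.

z = 2.26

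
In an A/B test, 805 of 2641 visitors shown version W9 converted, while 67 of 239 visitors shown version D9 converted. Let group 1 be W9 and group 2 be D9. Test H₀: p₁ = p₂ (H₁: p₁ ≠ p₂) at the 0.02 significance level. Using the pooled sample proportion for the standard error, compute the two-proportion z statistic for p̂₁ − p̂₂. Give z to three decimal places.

p̂₁ = 805/2641 = 0.30481, p̂₂ = 67/239 = 0.28033.
Pooled p̂ = (805+67)/(2641+239) = 872/2880 = 0.30278.
SE = √(0.211103 × 0.00456274) = 0.03104.
z = (0.30481 − 0.28033)/0.03104 = 0.02448/0.03104 = 0.789.
Two-sided p-value ≈ 2·Φ(−0.789) = 0.4304. With α = 0.02, fail to reject H₀.

z = 0.789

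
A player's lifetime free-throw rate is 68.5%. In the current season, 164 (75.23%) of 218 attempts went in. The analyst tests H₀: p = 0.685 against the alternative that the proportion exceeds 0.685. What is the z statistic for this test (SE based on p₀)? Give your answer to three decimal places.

p̂ = 164/218 ≈ 0.75229.
Standard error under H₀: √(0.685×0.315/218) = 0.03146.
z = (0.75229 − 0.685)/0.03146 = 0.06729/0.03146 = 2.139.

z = 2.139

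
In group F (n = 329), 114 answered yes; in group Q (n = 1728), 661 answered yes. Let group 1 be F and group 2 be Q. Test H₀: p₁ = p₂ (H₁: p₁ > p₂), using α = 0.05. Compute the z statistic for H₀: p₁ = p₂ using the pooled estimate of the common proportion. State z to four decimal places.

z = -1.2357

p̂₁ = 114/329 = 0.346505, p̂₂ = 661/1728 = 0.382523.
Pooled p̂ = (114+661)/(329+1728) = 775/2057 = 0.376762.
SE = √(0.234812 × 0.00361822) = 0.029148.
z = (0.346505 − 0.382523)/0.029148 = -0.036018/0.029148 = -1.2357.
p-value = P(Z > -1.236) ≈ 0.8917. With α = 0.05, fail to reject H₀.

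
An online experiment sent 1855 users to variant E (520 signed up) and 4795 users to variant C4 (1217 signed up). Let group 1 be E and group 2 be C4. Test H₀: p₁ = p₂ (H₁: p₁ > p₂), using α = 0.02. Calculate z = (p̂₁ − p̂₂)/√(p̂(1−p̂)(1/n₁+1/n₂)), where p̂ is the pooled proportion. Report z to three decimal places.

z = 2.208

p̂₁ = 520/1855 = 0.280323, p̂₂ = 1217/4795 = 0.253806.
Pooled p̂ = (520+1217)/(1855+4795) = 1737/6650 = 0.261203.
SE = √(0.192976 × 0.000747634) = 0.012011.
z = (0.280323 − 0.253806)/0.012011 = 0.026517/0.012011 = 2.208.
p-value = P(Z > 2.208) ≈ 0.0136, so at α = 0.02 we reject H₀.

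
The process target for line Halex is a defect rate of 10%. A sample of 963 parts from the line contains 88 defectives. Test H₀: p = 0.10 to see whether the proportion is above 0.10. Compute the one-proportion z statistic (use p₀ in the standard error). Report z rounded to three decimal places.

p̂ = 88/963 ≈ 0.091381.
SE = √(p₀(1−p₀)/n) = √(0.09/963) = 0.009667.
z = (0.091381 − 0.1)/0.009667 = -0.008619/0.009667 = -0.892.

z = -0.892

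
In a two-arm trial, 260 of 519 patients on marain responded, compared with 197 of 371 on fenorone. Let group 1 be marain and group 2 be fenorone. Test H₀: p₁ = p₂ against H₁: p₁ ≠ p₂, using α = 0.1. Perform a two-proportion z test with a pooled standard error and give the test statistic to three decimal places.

z = -0.884

p̂₁ = 260/519 ≈ 0.50096, p̂₂ = 197/371 ≈ 0.53100.
Pooled p̂ = (260+197)/(519+371) = 457/890 = 0.51348.
SE = √(0.249818 × 0.0046222) = 0.03398.
z = (0.50096 − 0.53100)/0.03398 = -0.03004/0.03398 = -0.884.
Two-sided p-value ≈ 2·Φ(−0.884) = 0.3768. With α = 0.1, fail to reject H₀.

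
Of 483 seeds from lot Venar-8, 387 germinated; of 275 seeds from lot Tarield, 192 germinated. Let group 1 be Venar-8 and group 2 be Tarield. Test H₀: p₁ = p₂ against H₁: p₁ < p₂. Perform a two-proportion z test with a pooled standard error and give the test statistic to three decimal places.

z = 3.212

p̂₁ = 387/483 ≈ 0.801242, p̂₂ = 192/275 ≈ 0.698182.
Pooled p̂ = (387+192)/(483+275) = 579/758 = 0.763852.
SE = √(p̂(1−p̂)(1/n₁+1/n₂)) = √(0.763852·0.236148·0.00570676) = √(0.0010294) = 0.032084.
z = (0.801242 − 0.698182)/0.032084 = 0.103060/0.032084 = 3.212.
p-value = P(Z < 3.212) ≈ 0.9993.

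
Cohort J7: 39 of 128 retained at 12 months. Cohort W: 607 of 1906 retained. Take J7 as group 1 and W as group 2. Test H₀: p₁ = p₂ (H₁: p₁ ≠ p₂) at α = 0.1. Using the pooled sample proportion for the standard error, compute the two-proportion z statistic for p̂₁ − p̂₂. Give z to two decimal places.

z = -0.32

p̂₁ = 39/128 ≈ 0.3047, p̂₂ = 607/1906 ≈ 0.3185.
Pooled p̂ = (39+607)/(128+1906) = 646/2034 = 0.3176.
SE = √(0.216731 × 0.00833716) = 0.0425.
z = (0.3047 − 0.3185)/0.0425 = -0.0138/0.0425 = -0.32.
p-value = 2·P(Z > 0.324) ≈ 0.7458. With α = 0.1, fail to reject H₀.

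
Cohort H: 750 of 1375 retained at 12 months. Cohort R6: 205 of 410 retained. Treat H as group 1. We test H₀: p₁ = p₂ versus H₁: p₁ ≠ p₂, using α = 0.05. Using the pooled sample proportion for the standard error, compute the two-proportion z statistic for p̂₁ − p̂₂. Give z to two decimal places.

p̂₁ = 750/1375 ≈ 0.5455, p̂₂ = 205/410 ≈ 0.5000.
Pooled p̂ = (750+205)/(1375+410) = 955/1785 = 0.5350.
SE = √(0.248774 × 0.0031663) = 0.0281.
z = (0.5455 − 0.5000)/0.0281 = 0.0455/0.0281 = 1.62.
Two-sided p-value ≈ 2·Φ(−1.620) = 0.1053; since p > α = 0.05, fail to reject H₀.

z = 1.62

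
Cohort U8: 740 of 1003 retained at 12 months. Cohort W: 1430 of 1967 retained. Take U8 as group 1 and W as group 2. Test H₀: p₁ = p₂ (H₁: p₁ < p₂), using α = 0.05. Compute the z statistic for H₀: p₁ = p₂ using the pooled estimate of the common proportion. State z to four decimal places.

p̂₁ = 740/1003 = 0.7377866, p̂₂ = 1430/1967 = 0.7269954.
Pooled p̂ = (740+1430)/(1003+1967) = 2170/2970 = 0.7306397.
SE = √(p̂(1−p̂)(1/n₁+1/n₂)) = √(0.7306397·0.2693603·0.0015054) = √(0.00029627) = 0.0172125.
z = (0.7377866 − 0.7269954)/0.0172125 = 0.0107912/0.0172125 = 0.6269.
p-value = P(Z < 0.627) ≈ 0.7347, so at α = 0.05 we fail to reject H₀.

z = 0.6269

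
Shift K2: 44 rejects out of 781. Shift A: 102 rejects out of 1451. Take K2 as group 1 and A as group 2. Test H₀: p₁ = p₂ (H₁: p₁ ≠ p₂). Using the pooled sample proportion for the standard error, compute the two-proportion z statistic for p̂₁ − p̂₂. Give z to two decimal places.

z = -1.27

p̂₁ = 44/781 ≈ 0.0563, p̂₂ = 102/1451 ≈ 0.0703.
Pooled p̂ = (44+102)/(781+1451) = 146/2232 = 0.0654.
SE = √(0.0611334 × 0.00196959) = 0.0110.
z = (0.0563 − 0.0703)/0.0110 = -0.0140/0.0110 = -1.27.
Two-sided p-value ≈ 2·Φ(−1.272) = 0.2034.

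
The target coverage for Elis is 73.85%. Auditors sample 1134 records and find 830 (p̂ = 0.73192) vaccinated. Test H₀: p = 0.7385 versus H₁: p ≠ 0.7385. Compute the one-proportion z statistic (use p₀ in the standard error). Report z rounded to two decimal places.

z = -0.50

p̂ = 830/1134 ≈ 0.73192.
Under H₀, SE = √(0.7385·0.2615/1134) = √(0.000170298) = 0.01305.
z = (0.73192 − 0.7385)/0.01305 = -0.00658/0.01305 = -0.50.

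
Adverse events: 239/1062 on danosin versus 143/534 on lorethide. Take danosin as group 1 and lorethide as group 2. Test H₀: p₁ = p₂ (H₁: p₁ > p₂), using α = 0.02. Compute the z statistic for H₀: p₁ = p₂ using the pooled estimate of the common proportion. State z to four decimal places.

p̂₁ = 239/1062 ≈ 0.225047, p̂₂ = 143/534 ≈ 0.267790.
Pooled p̂ = (239+143)/(1062+534) = 382/1596 = 0.239348.
SE = √(p̂(1−p̂)(1/n₁+1/n₂)) = √(0.239348·0.760652·0.00281428) = √(0.00051237) = 0.022636.
z = (0.225047 − 0.267790)/0.022636 = -0.042743/0.022636 = -1.8883.
p-value = P(Z > -1.888) ≈ 0.9705; since p > α = 0.02, fail to reject H₀.

z = -1.8883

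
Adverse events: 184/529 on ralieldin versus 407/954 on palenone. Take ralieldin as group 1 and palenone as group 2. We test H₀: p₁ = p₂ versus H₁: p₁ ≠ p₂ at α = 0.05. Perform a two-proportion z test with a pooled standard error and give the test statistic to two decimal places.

p̂₁ = 184/529 ≈ 0.3478, p̂₂ = 407/954 ≈ 0.4266.
Pooled p̂ = (184+407)/(529+954) = 591/1483 = 0.3985.
SE = √(p̂(1−p̂)(1/n₁+1/n₂)) = √(0.3985·0.6015·0.00293858) = √(0.00070438) = 0.0265.
z = (0.3478 − 0.4266)/0.0265 = -0.0788/0.0265 = -2.97.
p-value = 2·P(Z > 2.969) ≈ 0.0030; since p < α = 0.05, reject H₀.

z = -2.97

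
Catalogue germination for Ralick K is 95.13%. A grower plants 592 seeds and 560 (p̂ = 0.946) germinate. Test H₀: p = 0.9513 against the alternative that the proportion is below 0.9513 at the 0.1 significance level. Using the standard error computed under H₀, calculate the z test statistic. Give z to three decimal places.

z = -0.605

p̂ = 560/592 ≈ 0.94595.
SE = √(p₀(1−p₀)/n) = √(0.046328/592) = 0.00885.
z = (0.94595 − 0.9513)/0.00885 = -0.00535/0.00885 = -0.605.
p-value = P(Z < -0.605) ≈ 0.2725, so at α = 0.1 we fail to reject H₀.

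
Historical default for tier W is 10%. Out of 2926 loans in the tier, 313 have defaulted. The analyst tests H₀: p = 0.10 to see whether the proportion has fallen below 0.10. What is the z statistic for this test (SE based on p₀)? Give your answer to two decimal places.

p̂ = 313/2926 = 0.10697.
SE = √(p₀(1−p₀)/n) = √(0.09/2926) = 0.00555.
z = (0.10697 − 0.1)/0.00555 = 0.00697/0.00555 = 1.26.
p-value = P(Z < 1.257) ≈ 0.8956.

z = 1.26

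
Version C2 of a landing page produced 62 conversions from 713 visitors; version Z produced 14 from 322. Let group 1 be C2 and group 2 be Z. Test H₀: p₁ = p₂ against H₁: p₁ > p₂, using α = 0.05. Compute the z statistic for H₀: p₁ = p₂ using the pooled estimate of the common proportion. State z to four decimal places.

p̂₁ = 62/713 ≈ 0.0869565, p̂₂ = 14/322 ≈ 0.0434783.
Pooled p̂ = (62+14)/(713+322) = 76/1035 = 0.0734300.
SE = √(0.068038 × 0.00450811) = 0.0175135.
z = (0.0869565 − 0.0434783)/0.0175135 = 0.0434782/0.0175135 = 2.4826.
p-value = P(Z > 2.483) ≈ 0.0065, so at α = 0.05 we reject H₀.

z = 2.4826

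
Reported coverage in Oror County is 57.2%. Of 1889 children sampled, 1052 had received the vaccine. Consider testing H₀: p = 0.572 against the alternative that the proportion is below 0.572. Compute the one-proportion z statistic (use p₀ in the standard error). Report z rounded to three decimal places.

p̂ = 1052/1889 ≈ 0.55691.
SE = √(p₀(1−p₀)/n) = √(0.24482/1889) = 0.01138.
z = (0.55691 − 0.572)/0.01138 = -0.01509/0.01138 = -1.326.
p-value = P(Z < -1.326) ≈ 0.0925.

z = -1.326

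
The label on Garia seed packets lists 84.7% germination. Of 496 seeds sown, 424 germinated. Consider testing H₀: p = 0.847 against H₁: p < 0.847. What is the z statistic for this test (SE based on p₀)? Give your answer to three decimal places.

p̂ = 424/496 ≈ 0.85484.
SE = √(p₀(1−p₀)/n) = √(0.12959/496) = 0.01616.
z = (0.85484 − 0.847)/0.01616 = 0.00784/0.01616 = 0.485.
p-value = P(Z < 0.485) ≈ 0.6861.

z = 0.485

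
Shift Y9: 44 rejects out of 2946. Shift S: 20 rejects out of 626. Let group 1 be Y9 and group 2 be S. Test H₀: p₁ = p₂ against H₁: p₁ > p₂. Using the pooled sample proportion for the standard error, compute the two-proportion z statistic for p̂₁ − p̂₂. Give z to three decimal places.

p̂₁ = 44/2946 ≈ 0.014936, p̂₂ = 20/626 ≈ 0.031949.
Pooled p̂ = (44+20)/(2946+626) = 64/3572 = 0.017917.
SE = √(p̂(1−p̂)(1/n₁+1/n₂)) = √(0.017917·0.982083·0.00193689) = √(3.40817e-05) = 0.005838.
z = (0.014936 − 0.031949)/0.005838 = -0.017013/0.005838 = -2.914.
p-value = P(Z > -2.914) ≈ 0.9982.

z = -2.914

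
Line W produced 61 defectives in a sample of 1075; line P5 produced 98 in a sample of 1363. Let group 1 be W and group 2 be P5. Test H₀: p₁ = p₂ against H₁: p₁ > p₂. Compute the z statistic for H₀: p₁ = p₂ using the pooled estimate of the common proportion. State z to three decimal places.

z = -1.505

p̂₁ = 61/1075 ≈ 0.05674, p̂₂ = 98/1363 ≈ 0.07190.
Pooled p̂ = (61+98)/(1075+1363) = 159/2438 = 0.06522.
SE = √(p̂(1−p̂)(1/n₁+1/n₂)) = √(0.06522·0.93478·0.00166391) = √(0.000101439) = 0.01007.
z = (0.05674 − 0.07190)/0.01007 = -0.01516/0.01007 = -1.505.
p-value = P(Z > -1.505) ≈ 0.9338.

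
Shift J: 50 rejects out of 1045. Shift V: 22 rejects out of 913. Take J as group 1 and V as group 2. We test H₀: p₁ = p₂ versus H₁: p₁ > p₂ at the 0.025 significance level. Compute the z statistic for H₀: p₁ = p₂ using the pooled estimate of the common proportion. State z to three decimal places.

p̂₁ = 50/1045 ≈ 0.047847, p̂₂ = 22/913 ≈ 0.024096.
Pooled p̂ = (50+22)/(1045+913) = 72/1958 = 0.036772.
SE = √(p̂(1−p̂)(1/n₁+1/n₂)) = √(0.036772·0.963228·0.00205223) = √(7.269e-05) = 0.008526.
z = (0.047847 − 0.024096)/0.008526 = 0.023751/0.008526 = 2.786.
p-value = P(Z > 2.786) ≈ 0.0027; since p < α = 0.025, reject H₀.

z = 2.786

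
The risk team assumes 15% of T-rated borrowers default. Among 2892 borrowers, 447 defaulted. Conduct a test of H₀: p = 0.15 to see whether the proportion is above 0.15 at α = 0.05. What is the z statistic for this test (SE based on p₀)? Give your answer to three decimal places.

z = 0.687

p̂ = 447/2892 = 0.15456.
Standard error under H₀: √(0.15×0.85/2892) = 0.00664.
z = (0.15456 − 0.15)/0.00664 = 0.00456/0.00664 = 0.687.
p-value = P(Z > 0.687) ≈ 0.2459, so at α = 0.05 we fail to reject H₀.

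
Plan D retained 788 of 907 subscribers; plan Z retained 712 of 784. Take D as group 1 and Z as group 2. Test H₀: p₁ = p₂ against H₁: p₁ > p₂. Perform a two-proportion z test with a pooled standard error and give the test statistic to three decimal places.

p̂₁ = 788/907 = 0.868798, p̂₂ = 712/784 = 0.908163.
Pooled p̂ = (788+712)/(907+784) = 1500/1691 = 0.887049.
SE = √(0.100193 × 0.00237805) = 0.015436.
z = (0.868798 − 0.908163)/0.015436 = -0.039365/0.015436 = -2.550.
p-value = P(Z > -2.550) ≈ 0.9946.

z = -2.550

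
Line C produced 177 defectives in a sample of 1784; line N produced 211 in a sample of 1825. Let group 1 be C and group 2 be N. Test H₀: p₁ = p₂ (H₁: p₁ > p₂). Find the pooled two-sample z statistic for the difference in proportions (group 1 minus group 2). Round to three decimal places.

z = -1.590

p̂₁ = 177/1784 = 0.099215, p̂₂ = 211/1825 = 0.115616.
Pooled p̂ = (177+211)/(1784+1825) = 388/3609 = 0.107509.
SE = √(0.0959508 × 0.00110848) = 0.010313.
z = (0.099215 − 0.115616)/0.010313 = -0.016401/0.010313 = -1.590.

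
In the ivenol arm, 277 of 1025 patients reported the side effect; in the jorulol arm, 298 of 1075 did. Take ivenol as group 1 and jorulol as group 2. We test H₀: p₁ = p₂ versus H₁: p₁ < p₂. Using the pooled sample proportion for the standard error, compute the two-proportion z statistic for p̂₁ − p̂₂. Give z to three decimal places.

p̂₁ = 277/1025 = 0.27024, p̂₂ = 298/1075 = 0.27721.
Pooled p̂ = (277+298)/(1025+1075) = 575/2100 = 0.27381.
SE = √(p̂(1−p̂)(1/n₁+1/n₂)) = √(0.27381·0.72619·0.00190584) = √(0.000378954) = 0.01947.
z = (0.27024 − 0.27721)/0.01947 = -0.00697/0.01947 = -0.358.

z = -0.358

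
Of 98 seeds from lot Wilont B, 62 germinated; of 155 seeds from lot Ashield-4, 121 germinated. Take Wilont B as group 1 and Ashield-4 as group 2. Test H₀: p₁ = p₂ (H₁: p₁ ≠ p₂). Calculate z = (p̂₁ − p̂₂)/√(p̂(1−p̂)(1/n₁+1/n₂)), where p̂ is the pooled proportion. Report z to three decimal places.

z = -2.563

p̂₁ = 62/98 ≈ 0.632653, p̂₂ = 121/155 ≈ 0.780645.
Pooled p̂ = (62+121)/(98+155) = 183/253 = 0.723320.
SE = √(0.200128 × 0.0166557) = 0.057735.
z = (0.632653 − 0.780645)/0.057735 = -0.147992/0.057735 = -2.563.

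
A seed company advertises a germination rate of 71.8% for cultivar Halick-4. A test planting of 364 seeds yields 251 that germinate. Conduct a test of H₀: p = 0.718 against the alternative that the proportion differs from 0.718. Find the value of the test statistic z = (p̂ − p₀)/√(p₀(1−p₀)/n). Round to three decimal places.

p̂ = 251/364 ≈ 0.68956.
SE = √(p₀(1−p₀)/n) = √(0.20248/364) = 0.02359.
z = (0.68956 − 0.718)/0.02359 = -0.02844/0.02359 = -1.206.

z = -1.206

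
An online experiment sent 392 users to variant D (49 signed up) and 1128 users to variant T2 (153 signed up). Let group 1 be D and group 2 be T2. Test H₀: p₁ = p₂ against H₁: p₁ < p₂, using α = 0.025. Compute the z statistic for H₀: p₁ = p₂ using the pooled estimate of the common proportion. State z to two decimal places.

p̂₁ = 49/392 ≈ 0.1250, p̂₂ = 153/1128 ≈ 0.1356.
Pooled p̂ = (49+153)/(392+1128) = 202/1520 = 0.1329.
SE = √(0.115234 × 0.00343755) = 0.0199.
z = (0.1250 − 0.1356)/0.0199 = -0.0106/0.0199 = -0.53.
p-value = P(Z < -0.535) ≈ 0.2965, so at α = 0.025 we fail to reject H₀.

z = -0.53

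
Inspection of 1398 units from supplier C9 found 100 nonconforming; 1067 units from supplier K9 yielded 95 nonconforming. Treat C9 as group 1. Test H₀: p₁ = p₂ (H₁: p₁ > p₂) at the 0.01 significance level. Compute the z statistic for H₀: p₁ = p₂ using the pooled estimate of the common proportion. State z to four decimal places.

z = -1.5953

p̂₁ = 100/1398 = 0.071531, p̂₂ = 95/1067 = 0.089035.
Pooled p̂ = (100+95)/(1398+1067) = 195/2465 = 0.079108.
SE = √(p̂(1−p̂)(1/n₁+1/n₂)) = √(0.079108·0.920892·0.00165251) = √(0.000120385) = 0.010972.
z = (0.071531 − 0.089035)/0.010972 = -0.017504/0.010972 = -1.5953.
p-value = P(Z > -1.595) ≈ 0.9447; since p > α = 0.01, fail to reject H₀.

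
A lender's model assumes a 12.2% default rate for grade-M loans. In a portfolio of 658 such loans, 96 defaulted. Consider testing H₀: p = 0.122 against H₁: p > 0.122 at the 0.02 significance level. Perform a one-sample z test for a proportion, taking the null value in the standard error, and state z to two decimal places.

p̂ = 96/658 = 0.1459.
Under H₀, SE = √(0.122·0.878/658) = √(0.00016279) = 0.0128.
z = (0.1459 − 0.122)/0.0128 = 0.0239/0.0128 = 1.87.
p-value = P(Z > 1.873) ≈ 0.0305. With α = 0.02, fail to reject H₀.

z = 1.87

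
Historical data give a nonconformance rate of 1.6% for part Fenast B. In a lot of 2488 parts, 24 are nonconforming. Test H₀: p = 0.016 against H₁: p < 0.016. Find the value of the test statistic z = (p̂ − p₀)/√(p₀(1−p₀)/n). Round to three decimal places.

p̂ = 24/2488 ≈ 0.0096463.
Under H₀, SE = √(0.016·0.984/2488) = √(6.32797e-06) = 0.0025155.
z = (0.0096463 − 0.016)/0.0025155 = -0.0063537/0.0025155 = -2.526.
p-value = P(Z < -2.526) ≈ 0.0058.

z = -2.526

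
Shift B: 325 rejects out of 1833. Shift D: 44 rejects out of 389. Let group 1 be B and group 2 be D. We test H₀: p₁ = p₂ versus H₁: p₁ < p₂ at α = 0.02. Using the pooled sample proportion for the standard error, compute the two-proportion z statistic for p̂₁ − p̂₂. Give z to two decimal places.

z = 3.09

p̂₁ = 325/1833 ≈ 0.1773, p̂₂ = 44/389 ≈ 0.1131.
Pooled p̂ = (325+44)/(1833+389) = 369/2222 = 0.1661.
SE = √(p̂(1−p̂)(1/n₁+1/n₂)) = √(0.1661·0.8339·0.00311625) = √(0.000431564) = 0.0208.
z = (0.1773 − 0.1131)/0.0208 = 0.0642/0.0208 = 3.09.
p-value = P(Z < 3.090) ≈ 0.9990, so at α = 0.02 we fail to reject H₀.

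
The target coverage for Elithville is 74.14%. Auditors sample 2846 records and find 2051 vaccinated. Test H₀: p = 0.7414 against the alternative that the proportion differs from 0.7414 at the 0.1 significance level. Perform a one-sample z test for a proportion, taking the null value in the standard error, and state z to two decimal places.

z = -2.53

p̂ = 2051/2846 ≈ 0.72066.
Standard error under H₀: √(0.7414×0.2586/2846) = 0.00821.
z = (0.72066 − 0.7414)/0.00821 = -0.02074/0.00821 = -2.53.
Two-sided p-value ≈ 2·Φ(−2.527) = 0.0115; since p < α = 0.1, reject H₀.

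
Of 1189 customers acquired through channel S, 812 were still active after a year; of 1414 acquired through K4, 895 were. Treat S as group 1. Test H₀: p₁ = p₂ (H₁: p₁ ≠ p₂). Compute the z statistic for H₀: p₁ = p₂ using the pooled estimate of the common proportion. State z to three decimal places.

z = 2.673

p̂₁ = 812/1189 = 0.682927, p̂₂ = 895/1414 = 0.632956.
Pooled p̂ = (812+895)/(1189+1414) = 1707/2603 = 0.655782.
SE = √(p̂(1−p̂)(1/n₁+1/n₂)) = √(0.655782·0.344218·0.00154826) = √(0.000349491) = 0.018695.
z = (0.682927 − 0.632956)/0.018695 = 0.049971/0.018695 = 2.673.
Two-sided p-value ≈ 2·Φ(−2.673) = 0.0075.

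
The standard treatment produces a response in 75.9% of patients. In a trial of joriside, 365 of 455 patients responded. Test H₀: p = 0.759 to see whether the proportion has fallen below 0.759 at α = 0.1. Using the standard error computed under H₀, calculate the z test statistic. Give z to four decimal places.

z = 2.1545

p̂ = 365/455 ≈ 0.802198.
Under H₀, SE = √(0.759·0.241/455) = √(0.00040202) = 0.020050.
z = (0.802198 − 0.759)/0.020050 = 0.043198/0.020050 = 2.1545.
p-value = P(Z < 2.154) ≈ 0.9844, so at α = 0.1 we fail to reject H₀.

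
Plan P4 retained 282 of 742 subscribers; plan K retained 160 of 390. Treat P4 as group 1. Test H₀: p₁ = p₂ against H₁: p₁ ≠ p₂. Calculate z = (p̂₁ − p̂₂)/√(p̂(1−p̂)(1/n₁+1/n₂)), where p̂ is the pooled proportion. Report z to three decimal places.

z = -0.990

p̂₁ = 282/742 ≈ 0.38005, p̂₂ = 160/390 ≈ 0.41026.
Pooled p̂ = (282+160)/(742+390) = 442/1132 = 0.39046.
SE = √(p̂(1−p̂)(1/n₁+1/n₂)) = √(0.39046·0.60954·0.00391181) = √(0.000931014) = 0.03051.
z = (0.38005 − 0.41026)/0.03051 = -0.03021/0.03051 = -0.990.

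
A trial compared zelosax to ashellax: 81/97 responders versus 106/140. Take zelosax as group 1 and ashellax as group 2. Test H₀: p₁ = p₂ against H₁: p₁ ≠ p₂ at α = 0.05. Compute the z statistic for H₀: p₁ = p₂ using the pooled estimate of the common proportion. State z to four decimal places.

p̂₁ = 81/97 ≈ 0.835052, p̂₂ = 106/140 ≈ 0.757143.
Pooled p̂ = (81+106)/(97+140) = 187/237 = 0.789030.
SE = √(p̂(1−p̂)(1/n₁+1/n₂)) = √(0.789030·0.210970·0.0174521) = √(0.00290512) = 0.053899.
z = (0.835052 − 0.757143)/0.053899 = 0.077909/0.053899 = 1.4455.
Two-sided p-value ≈ 2·Φ(−1.445) = 0.1483, so at α = 0.05 we fail to reject H₀.

z = 1.4455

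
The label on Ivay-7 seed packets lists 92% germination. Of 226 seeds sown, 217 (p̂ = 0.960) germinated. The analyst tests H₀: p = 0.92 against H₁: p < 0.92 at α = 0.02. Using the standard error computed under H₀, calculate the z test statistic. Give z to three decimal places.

p̂ = 217/226 ≈ 0.96018.
Under H₀, SE = √(0.92·0.08/226) = √(0.000325664) = 0.01805.
z = (0.96018 − 0.92)/0.01805 = 0.04018/0.01805 = 2.226.
p-value = P(Z < 2.226) ≈ 0.9870. With α = 0.02, fail to reject H₀.

z = 2.226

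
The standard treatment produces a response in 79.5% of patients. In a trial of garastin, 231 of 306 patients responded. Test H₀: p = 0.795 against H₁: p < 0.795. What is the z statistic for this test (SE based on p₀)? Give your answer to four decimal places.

p̂ = 231/306 ≈ 0.754902.
SE = √(p₀(1−p₀)/n) = √(0.16297/306) = 0.023078.
z = (0.754902 − 0.795)/0.023078 = -0.040098/0.023078 = -1.7375.
p-value = P(Z < -1.737) ≈ 0.0411.

z = -1.7375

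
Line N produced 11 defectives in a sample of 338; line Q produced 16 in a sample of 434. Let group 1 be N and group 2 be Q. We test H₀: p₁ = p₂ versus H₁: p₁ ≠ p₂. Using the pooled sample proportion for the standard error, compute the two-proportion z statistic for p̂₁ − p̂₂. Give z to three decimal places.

p̂₁ = 11/338 = 0.032544, p̂₂ = 16/434 = 0.036866.
Pooled p̂ = (11+16)/(338+434) = 27/772 = 0.034974.
SE = √(p̂(1−p̂)(1/n₁+1/n₂)) = √(0.034974·0.965026·0.00526273) = √(0.000177622) = 0.013327.
z = (0.032544 − 0.036866)/0.013327 = -0.004322/0.013327 = -0.324.
p-value = 2·P(Z > 0.324) ≈ 0.7457.

z = -0.324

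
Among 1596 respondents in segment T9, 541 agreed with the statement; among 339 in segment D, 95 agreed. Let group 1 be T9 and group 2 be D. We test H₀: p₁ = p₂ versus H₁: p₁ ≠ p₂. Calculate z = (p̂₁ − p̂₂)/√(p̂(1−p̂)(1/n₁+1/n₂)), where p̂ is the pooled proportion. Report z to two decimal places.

p̂₁ = 541/1596 = 0.3390, p̂₂ = 95/339 = 0.2802.
Pooled p̂ = (541+95)/(1596+339) = 636/1935 = 0.3287.
SE = √(p̂(1−p̂)(1/n₁+1/n₂)) = √(0.3287·0.6713·0.00357642) = √(0.000789138) = 0.0281.
z = (0.3390 − 0.2802)/0.0281 = 0.0588/0.0281 = 2.09.

z = 2.09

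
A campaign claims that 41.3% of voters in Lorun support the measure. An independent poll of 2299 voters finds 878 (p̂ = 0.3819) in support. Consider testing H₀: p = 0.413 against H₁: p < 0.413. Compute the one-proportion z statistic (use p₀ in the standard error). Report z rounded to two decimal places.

p̂ = 878/2299 ≈ 0.38191.
SE = √(p₀(1−p₀)/n) = √(0.24243/2299) = 0.01027.
z = (0.38191 − 0.413)/0.01027 = -0.03109/0.01027 = -3.03.

z = -3.03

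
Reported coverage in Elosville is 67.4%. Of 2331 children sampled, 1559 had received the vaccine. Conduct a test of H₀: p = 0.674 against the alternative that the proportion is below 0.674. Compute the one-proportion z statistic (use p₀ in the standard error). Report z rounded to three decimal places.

p̂ = 1559/2331 = 0.668812.
Standard error under H₀: √(0.674×0.326/2331) = 0.009709.
z = (0.668812 − 0.674)/0.009709 = -0.005188/0.009709 = -0.534.
p-value = P(Z < -0.534) ≈ 0.2965.

z = -0.534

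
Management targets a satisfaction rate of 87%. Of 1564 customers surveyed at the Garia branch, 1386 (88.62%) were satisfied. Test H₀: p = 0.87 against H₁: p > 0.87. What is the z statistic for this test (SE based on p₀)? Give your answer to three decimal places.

z = 1.904

p̂ = 1386/1564 = 0.886189.
Standard error under H₀: √(0.87×0.13/1564) = 0.008504.
z = (0.886189 − 0.87)/0.008504 = 0.016189/0.008504 = 1.904.
p-value = P(Z > 1.904) ≈ 0.0285.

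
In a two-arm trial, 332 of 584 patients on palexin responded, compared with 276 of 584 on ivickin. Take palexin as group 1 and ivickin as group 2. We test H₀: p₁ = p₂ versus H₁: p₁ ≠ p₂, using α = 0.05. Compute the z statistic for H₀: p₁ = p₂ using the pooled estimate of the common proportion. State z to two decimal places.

p̂₁ = 332/584 = 0.5685, p̂₂ = 276/584 = 0.4726.
Pooled p̂ = (332+276)/(584+584) = 608/1168 = 0.5205.
SE = √(0.249578 × 0.00342466) = 0.0292.
z = (0.5685 − 0.4726)/0.0292 = 0.0959/0.0292 = 3.28.
p-value = 2·P(Z > 3.280) ≈ 0.0010, so at α = 0.05 we reject H₀.

z = 3.28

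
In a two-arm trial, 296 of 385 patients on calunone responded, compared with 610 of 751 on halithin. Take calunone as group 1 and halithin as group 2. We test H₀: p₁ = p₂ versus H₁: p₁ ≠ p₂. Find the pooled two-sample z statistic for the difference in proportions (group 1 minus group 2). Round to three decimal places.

z = -1.724

p̂₁ = 296/385 ≈ 0.76883, p̂₂ = 610/751 ≈ 0.81225.
Pooled p̂ = (296+610)/(385+751) = 906/1136 = 0.79754.
SE = √(0.161473 × 0.00392896) = 0.02519.
z = (0.76883 − 0.81225)/0.02519 = -0.04342/0.02519 = -1.724.
p-value = 2·P(Z > 1.724) ≈ 0.0847.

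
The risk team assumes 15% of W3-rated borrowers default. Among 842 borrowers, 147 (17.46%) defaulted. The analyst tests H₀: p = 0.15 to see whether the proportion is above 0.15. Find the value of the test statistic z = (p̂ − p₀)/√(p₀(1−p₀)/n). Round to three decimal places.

p̂ = 147/842 ≈ 0.174584.
SE = √(p₀(1−p₀)/n) = √(0.1275/842) = 0.012305.
z = (0.174584 − 0.15)/0.012305 = 0.024584/0.012305 = 1.998.
p-value = P(Z > 1.998) ≈ 0.0229.

z = 1.998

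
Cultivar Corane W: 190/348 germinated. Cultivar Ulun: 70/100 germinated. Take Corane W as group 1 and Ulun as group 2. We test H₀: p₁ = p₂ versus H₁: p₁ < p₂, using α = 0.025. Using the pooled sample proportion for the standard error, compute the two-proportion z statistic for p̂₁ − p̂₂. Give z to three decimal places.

p̂₁ = 190/348 ≈ 0.54598, p̂₂ = 70/100 ≈ 0.70000.
Pooled p̂ = (190+70)/(348+100) = 260/448 = 0.58036.
SE = √(0.243543 × 0.0128736) = 0.05599.
z = (0.54598 − 0.70000)/0.05599 = -0.15402/0.05599 = -2.751.
p-value = P(Z < -2.751) ≈ 0.0030; since p < α = 0.025, reject H₀.

z = -2.751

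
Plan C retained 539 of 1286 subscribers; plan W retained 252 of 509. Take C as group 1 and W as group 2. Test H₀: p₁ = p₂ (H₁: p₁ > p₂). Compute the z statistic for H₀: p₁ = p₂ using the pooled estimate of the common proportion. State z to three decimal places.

z = -2.922

p̂₁ = 539/1286 ≈ 0.41913, p̂₂ = 252/509 ≈ 0.49509.
Pooled p̂ = (539+252)/(1286+509) = 791/1795 = 0.44067.
SE = √(p̂(1−p̂)(1/n₁+1/n₂)) = √(0.44067·0.55933·0.00274224) = √(0.000675907) = 0.02600.
z = (0.41913 − 0.49509)/0.02600 = -0.07596/0.02600 = -2.922.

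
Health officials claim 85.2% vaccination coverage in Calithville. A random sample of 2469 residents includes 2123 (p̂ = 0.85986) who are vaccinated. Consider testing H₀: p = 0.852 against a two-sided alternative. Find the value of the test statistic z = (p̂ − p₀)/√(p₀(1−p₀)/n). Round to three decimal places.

p̂ = 2123/2469 = 0.859862.
Standard error under H₀: √(0.852×0.148/2469) = 0.007146.
z = (0.859862 − 0.852)/0.007146 = 0.007862/0.007146 = 1.100.
Two-sided p-value ≈ 2·Φ(−1.100) = 0.2713.

z = 1.100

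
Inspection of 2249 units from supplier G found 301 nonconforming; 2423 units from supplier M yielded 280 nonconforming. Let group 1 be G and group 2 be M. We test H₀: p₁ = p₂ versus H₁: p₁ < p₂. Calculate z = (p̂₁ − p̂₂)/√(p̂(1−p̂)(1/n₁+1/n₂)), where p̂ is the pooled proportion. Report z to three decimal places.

z = 1.892

p̂₁ = 301/2249 = 0.13384, p̂₂ = 280/2423 = 0.11556.
Pooled p̂ = (301+280)/(2249+2423) = 581/4672 = 0.12436.
SE = √(p̂(1−p̂)(1/n₁+1/n₂)) = √(0.12436·0.87564·0.000857354) = √(9.33598e-05) = 0.00966.
z = (0.13384 − 0.11556)/0.00966 = 0.01828/0.00966 = 1.892.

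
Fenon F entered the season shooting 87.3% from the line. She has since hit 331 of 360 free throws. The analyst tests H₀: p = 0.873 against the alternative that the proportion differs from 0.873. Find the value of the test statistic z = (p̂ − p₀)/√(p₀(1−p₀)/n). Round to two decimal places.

z = 2.65

p̂ = 331/360 ≈ 0.9194.
Standard error under H₀: √(0.873×0.127/360) = 0.0175.
z = (0.9194 − 0.873)/0.0175 = 0.0464/0.0175 = 2.65.
p-value = 2·P(Z > 2.647) ≈ 0.0081.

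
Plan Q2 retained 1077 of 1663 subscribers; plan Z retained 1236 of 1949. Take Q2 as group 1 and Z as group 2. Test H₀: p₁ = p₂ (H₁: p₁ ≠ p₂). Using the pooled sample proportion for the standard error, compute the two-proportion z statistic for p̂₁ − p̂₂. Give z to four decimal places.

z = 0.8398

p̂₁ = 1077/1663 = 0.647625, p̂₂ = 1236/1949 = 0.634171.
Pooled p̂ = (1077+1236)/(1663+1949) = 2313/3612 = 0.640365.
SE = √(0.230298 × 0.00111441) = 0.016020.
z = (0.647625 − 0.634171)/0.016020 = 0.013454/0.016020 = 0.8398.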